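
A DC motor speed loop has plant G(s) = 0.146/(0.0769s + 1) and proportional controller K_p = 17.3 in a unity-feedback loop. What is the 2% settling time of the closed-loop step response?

T_s ≈ 0.0872 s

Closed loop: T(s) = K_p·G/(1+K_p·G) = 2.526/(0.0769s + 1 + 2.526), with pole at s = −(1 + 2.526)/0.0769 = −45.85.
τ = 1/45.85 = 0.02181 s, so 2% settling time ≈ 4τ = 0.0872 s.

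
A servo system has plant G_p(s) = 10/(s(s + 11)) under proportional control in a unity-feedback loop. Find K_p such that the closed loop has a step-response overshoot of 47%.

K_p = 55.4

From %OS = 100·exp(−πζ/√(1−ζ²)) = 47%, ζ = −ln(0.47)/√(π²+ln²(0.47)) = 0.2337.
Characteristic equation s² + 11s + 10K_p = 0 gives ζ = 11/(2√(10K_p)).
Setting ζ = 0.2337: √(10K_p) = 11/(2·0.2337) = 23.54, so K_p = 554/10 = 55.4.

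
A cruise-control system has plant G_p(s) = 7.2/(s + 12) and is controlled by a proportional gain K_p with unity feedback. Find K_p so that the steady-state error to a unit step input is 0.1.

K_p = 15

Steady-state error for a unit step on this type-0 loop is 1/(1 + K_p·G_p(0)).
G_p(0) = 0.6. Require 1/(1 + K_p·0.6) = 0.1, so 1 + 0.6·K_p = 10.
K_p = (10 − 1)/0.6 = 15.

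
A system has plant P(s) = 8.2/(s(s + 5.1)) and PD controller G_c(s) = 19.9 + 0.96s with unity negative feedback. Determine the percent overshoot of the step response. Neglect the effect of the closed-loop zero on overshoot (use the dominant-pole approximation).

Forward path: (19.9 + 0.96s)·8.2/(s(s+5.1)). The closed-loop characteristic equation is s² + (5.1 + 8.2·0.96)s + 8.2·19.9 = 0.
That is s² + 12.97s + 163.2 = 0, so ω_n = 12.77 rad/s and ζ = 12.97/(2·12.77) = 0.5077.
%OS = 100·exp(−πζ/√(1−ζ²)) = 15.7%.

15.7%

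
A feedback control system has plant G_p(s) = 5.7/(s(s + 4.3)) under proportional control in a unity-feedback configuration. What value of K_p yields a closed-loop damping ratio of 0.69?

K_p = 1.7

Closed-loop characteristic equation: s² + 4.3s + K_p·5.7 = 0.
So ω_n = √(5.7K_p) and 2ζω_n = 4.3, giving ζ = 4.3/(2√(5.7K_p)).
Setting ζ = 0.69: √(5.7K_p) = 4.3/(2·0.69) = 3.116, so K_p = 9.709/5.7 = 1.7.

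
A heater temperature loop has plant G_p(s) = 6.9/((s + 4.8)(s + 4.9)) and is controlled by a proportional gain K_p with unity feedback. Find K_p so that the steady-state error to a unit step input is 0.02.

For a type-0 loop with proportional control, e_ss = 1/(1 + K_p·G_p(0)).
G_p(0) = 0.2934. Require 1/(1 + K_p·0.2934) = 0.02, so 1 + 0.2934·K_p = 50.
K_p = (50 − 1)/0.2934 = 167.

K_p = 167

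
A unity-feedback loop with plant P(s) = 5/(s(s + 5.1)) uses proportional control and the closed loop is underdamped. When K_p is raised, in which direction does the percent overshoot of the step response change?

increase

Characteristic equation s² + 5.1s + K_p·5 = 0: raising K_p raises ω_n while 2ζω_n = 5.1 is fixed, so ζ falls and overshoot grows.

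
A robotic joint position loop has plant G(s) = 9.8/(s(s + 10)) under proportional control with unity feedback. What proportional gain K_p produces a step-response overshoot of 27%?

From %OS = 100·exp(−πζ/√(1−ζ²)) = 27%, ζ = −ln(0.27)/√(π²+ln²(0.27)) = 0.3847.
Characteristic equation s² + 10s + 9.8K_p = 0 gives ζ = 10/(2√(9.8K_p)).
Setting ζ = 0.3847: √(9.8K_p) = 10/(2·0.3847) = 13, so K_p = 168.9/9.8 = 17.2.

K_p = 17.2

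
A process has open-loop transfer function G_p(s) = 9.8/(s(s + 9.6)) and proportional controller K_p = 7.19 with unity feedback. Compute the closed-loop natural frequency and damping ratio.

The closed-loop denominator is s(s+9.6) + 7.19·9.8 = s² + 9.6s + 70.46.
Matching s² + 2ζω_n s + ω_n²: ω_n = √70.46 = 8.394 rad/s and 2ζω_n = 9.6, so ζ = 9.6/(2·8.394) = 0.572.

ω_n = 8.39 rad/s, ζ = 0.572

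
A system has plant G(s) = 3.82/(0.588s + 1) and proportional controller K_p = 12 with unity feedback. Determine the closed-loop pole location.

Closed loop: T(s) = K_p·G/(1+K_p·G) = 45.84/(0.588s + 1 + 45.84), with pole at s = −(1 + 45.84)/0.588 = −79.66.

s = -79.66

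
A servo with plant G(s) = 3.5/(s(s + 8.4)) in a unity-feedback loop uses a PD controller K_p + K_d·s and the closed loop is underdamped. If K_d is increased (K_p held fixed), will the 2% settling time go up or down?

Characteristic equation s² + (8.4 + 3.5K_d)s + 3.5K_p = 0: raising K_d increases ζω_n = (8.4+3.5K_d)/2 while the loop stays underdamped, so T_s ≈ 4/(ζω_n) decreases.

decrease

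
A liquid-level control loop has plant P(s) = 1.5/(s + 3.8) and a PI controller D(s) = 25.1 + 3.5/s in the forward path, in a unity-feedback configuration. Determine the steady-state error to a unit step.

The open loop D(s)P(s) has a pole at the origin (type 1), so the static position error constant is infinite and e_ss = 1/(1+∞) = 0.

0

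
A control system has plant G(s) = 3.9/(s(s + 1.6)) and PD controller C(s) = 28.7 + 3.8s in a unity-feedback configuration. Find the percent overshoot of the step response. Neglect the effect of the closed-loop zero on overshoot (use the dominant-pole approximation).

Forward path: (28.7 + 3.8s)·3.9/(s(s+1.6)). The closed-loop characteristic equation is s² + (1.6 + 3.9·3.8)s + 3.9·28.7 = 0.
That is s² + 16.42s + 111.9 = 0, so ω_n = 10.58 rad/s and ζ = 16.42/(2·10.58) = 0.776.
%OS = 100·exp(−πζ/√(1−ζ²)) = 2.1%.

2.1%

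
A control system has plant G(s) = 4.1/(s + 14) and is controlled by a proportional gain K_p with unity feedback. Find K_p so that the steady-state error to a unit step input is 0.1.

The loop is type 0, so e_ss(step) = 1/(1 + K_pos) with K_pos = K_p·G(0).
G(0) = 0.2929. Require 1/(1 + K_p·0.2929) = 0.1, so 1 + 0.2929·K_p = 10.
K_p = (10 − 1)/0.2929 = 30.7.

K_p = 30.7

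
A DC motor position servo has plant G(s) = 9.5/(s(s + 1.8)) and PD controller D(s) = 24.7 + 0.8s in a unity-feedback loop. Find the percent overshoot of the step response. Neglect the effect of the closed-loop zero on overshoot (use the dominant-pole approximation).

36.3%

Forward path: (24.7 + 0.8s)·9.5/(s(s+1.8)). The closed-loop characteristic equation is s² + (1.8 + 9.5·0.8)s + 9.5·24.7 = 0.
That is s² + 9.4s + 234.7 = 0, so ω_n = 15.32 rad/s and ζ = 9.4/(2·15.32) = 0.3068.
%OS = 100·exp(−πζ/√(1−ζ²)) = 36.3%.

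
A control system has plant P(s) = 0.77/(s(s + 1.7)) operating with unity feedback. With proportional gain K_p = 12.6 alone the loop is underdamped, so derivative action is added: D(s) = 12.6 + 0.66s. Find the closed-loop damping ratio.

ζ = 0.354

Forward path: (12.6 + 0.66s)·0.77/(s(s+1.7)). The closed-loop characteristic equation is s² + (1.7 + 0.77·0.66)s + 0.77·12.6 = 0.
That is s² + 2.208s + 9.702 = 0, so ω_n = 3.115 rad/s and ζ = 2.208/(2·3.115) = 0.3545.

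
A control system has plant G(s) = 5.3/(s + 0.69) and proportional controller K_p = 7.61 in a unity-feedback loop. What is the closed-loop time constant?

Closed-loop transfer function: T(s) = K_p·G(s)/(1 + K_p·G(s)) = 40.33/(s + 0.69 + 40.33) = 40.33/(s + 41.02).
Time constant τ = 1/41.02 = 0.0244 s.

τ = 0.0244 s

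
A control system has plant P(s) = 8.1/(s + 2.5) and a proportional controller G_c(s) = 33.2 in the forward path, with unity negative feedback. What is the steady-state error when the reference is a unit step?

The loop is type 0. Static position error constant K_pos = G_c(0)·P(0) = 33.2·3.24 = 107.6.
Steady-state error to a unit step: e_ss = 1/(1+K_pos) = 1/108.6 = 0.00921.

0.00921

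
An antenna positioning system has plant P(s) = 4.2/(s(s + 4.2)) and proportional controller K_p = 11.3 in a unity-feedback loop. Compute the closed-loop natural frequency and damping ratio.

ω_n = 6.89 rad/s, ζ = 0.305

With unity feedback the closed-loop characteristic equation is s² + 4.2s + 11.3·4.2 = s² + 4.2s + 47.46 = 0.
So ω_n² = 47.46 ⇒ ω_n = 6.889 rad/s, and ζ = 4.2/(2ω_n) = 0.305.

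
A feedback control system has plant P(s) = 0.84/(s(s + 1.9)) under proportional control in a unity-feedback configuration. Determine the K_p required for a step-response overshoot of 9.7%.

K_p = 3.02

From %OS = 100·exp(−πζ/√(1−ζ²)) = 9.7%, ζ = −ln(0.097)/√(π²+ln²(0.097)) = 0.5962.
Characteristic equation s² + 1.9s + 0.84K_p = 0 gives ζ = 1.9/(2√(0.84K_p)).
Setting ζ = 0.5962: √(0.84K_p) = 1.9/(2·0.5962) = 1.593, so K_p = 2.539/0.84 = 3.02.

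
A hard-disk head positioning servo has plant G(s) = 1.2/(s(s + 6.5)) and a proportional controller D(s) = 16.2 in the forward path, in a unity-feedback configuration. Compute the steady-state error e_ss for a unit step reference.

The open loop D(s)G(s) has a pole at the origin (type 1), so the static position error constant is infinite and e_ss = 1/(1+∞) = 0.

0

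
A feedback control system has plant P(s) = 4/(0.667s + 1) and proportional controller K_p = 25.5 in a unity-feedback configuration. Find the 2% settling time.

T_s ≈ 0.0259 s

Closed loop: T(s) = K_p·P/(1+K_p·P) = 102/(0.667s + 1 + 102), with pole at s = −(1 + 102)/0.667 = −154.4.
τ = 1/154.4 = 0.006476 s, so 2% settling time ≈ 4τ = 0.0259 s.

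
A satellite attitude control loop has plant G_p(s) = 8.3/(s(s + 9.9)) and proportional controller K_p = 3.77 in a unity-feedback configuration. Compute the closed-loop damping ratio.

With unity feedback the closed-loop characteristic equation is s² + 9.9s + 3.77·8.3 = s² + 9.9s + 31.29 = 0.
Matching s² + 2ζω_n s + ω_n²: ω_n = √31.29 = 5.594 rad/s and 2ζω_n = 9.9, so ζ = 9.9/(2·5.594) = 0.885.

ζ = 0.885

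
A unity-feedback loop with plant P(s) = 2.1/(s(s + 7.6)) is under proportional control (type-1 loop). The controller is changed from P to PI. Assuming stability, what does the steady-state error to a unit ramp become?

0

The integrator raises the loop to type 2, so K_v → ∞ and e_ss to a ramp is zero.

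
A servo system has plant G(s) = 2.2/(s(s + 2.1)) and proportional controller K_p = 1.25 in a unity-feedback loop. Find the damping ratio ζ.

ζ = 0.633

The closed-loop denominator is s(s+2.1) + 1.25·2.2 = s² + 2.1s + 2.75.
Matching s² + 2ζω_n s + ω_n²: ω_n = √2.75 = 1.658 rad/s and 2ζω_n = 2.1, so ζ = 2.1/(2·1.658) = 0.633.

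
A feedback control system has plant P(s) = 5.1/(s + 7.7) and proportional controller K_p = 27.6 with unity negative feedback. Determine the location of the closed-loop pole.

Closed-loop transfer function: T(s) = K_p·P(s)/(1 + K_p·P(s)) = 140.8/(s + 7.7 + 140.8) = 140.8/(s + 148.5).
The closed-loop pole is at s = −148.5.

s = -148.5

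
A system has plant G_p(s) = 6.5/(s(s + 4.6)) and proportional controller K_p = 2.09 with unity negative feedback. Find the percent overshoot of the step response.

8.14%

From 1 + K_pG_p(s) = 0: s² + 4.6s + 13.58 = 0 ⇒ ω_n = 3.686, ζ = 0.624.
%OS = 100·exp(−πζ/√(1−ζ²)) = 100·exp(−π·0.624/√0.6106) = 8.14%.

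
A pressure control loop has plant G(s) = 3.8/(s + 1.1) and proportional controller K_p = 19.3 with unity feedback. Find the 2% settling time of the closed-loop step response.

Closed-loop transfer function: T(s) = K_p·G(s)/(1 + K_p·G(s)) = 73.34/(s + 1.1 + 73.34) = 73.34/(s + 74.44).
Time constant τ = 1/74.44 = 0.01343 s, so the 2% settling time is about 4τ = 0.0537 s.

T_s ≈ 0.0537 s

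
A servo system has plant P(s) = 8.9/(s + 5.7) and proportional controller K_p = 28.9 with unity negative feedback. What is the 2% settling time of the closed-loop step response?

T_s ≈ 0.0152 s

Closed-loop transfer function: T(s) = K_p·P(s)/(1 + K_p·P(s)) = 257.2/(s + 5.7 + 257.2) = 257.2/(s + 262.9).
Time constant τ = 1/262.9 = 0.003804 s, so the 2% settling time is about 4τ = 0.0152 s.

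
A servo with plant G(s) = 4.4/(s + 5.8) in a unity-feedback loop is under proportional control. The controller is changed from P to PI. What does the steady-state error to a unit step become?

0

The integrator makes K_pos = lim_{s→0} C(s)G(s) infinite, so e_ss = 1/(1+K_pos) = 0.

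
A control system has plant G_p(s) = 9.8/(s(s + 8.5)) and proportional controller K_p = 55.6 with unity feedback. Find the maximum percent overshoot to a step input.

55.9%

From 1 + K_pG_p(s) = 0: s² + 8.5s + 544.9 = 0 ⇒ ω_n = 23.34, ζ = 0.1821.
%OS = 100·exp(−πζ/√(1−ζ²)) = 100·exp(−π·0.1821/√0.9669) = 55.9%.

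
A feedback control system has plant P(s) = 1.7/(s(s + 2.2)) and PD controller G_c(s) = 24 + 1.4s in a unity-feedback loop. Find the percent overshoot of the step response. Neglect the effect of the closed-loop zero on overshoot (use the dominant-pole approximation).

29.9%

Forward path: (24 + 1.4s)·1.7/(s(s+2.2)). The closed-loop characteristic equation is s² + (2.2 + 1.7·1.4)s + 1.7·24 = 0.
That is s² + 4.58s + 40.8 = 0, so ω_n = 6.387 rad/s and ζ = 4.58/(2·6.387) = 0.3585.
%OS = 100·exp(−πζ/√(1−ζ²)) = 29.9%.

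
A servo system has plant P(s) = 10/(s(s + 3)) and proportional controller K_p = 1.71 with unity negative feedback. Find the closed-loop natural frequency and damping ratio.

1 + K_p·P(s) = 0 gives s² + 3s + 17.1 = 0.
So ω_n² = 17.1 ⇒ ω_n = 4.135 rad/s, and ζ = 3/(2ω_n) = 0.363.

ω_n = 4.14 rad/s, ζ = 0.363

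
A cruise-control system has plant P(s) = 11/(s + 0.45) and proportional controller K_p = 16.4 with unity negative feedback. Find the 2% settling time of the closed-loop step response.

Closed-loop transfer function: T(s) = K_p·P(s)/(1 + K_p·P(s)) = 180.4/(s + 0.45 + 180.4) = 180.4/(s + 180.8).
Time constant τ = 1/180.8 = 0.005529 s, so the 2% settling time is about 4τ = 0.0221 s.

T_s ≈ 0.0221 s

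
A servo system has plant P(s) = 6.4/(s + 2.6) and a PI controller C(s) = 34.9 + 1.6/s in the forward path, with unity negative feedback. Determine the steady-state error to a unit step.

The open loop C(s)P(s) has a pole at the origin (type 1), so the static position error constant is infinite and e_ss = 1/(1+∞) = 0.

0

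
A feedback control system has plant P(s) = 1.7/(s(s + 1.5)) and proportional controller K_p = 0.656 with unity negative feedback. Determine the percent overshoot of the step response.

From 1 + K_pP(s) = 0: s² + 1.5s + 1.115 = 0 ⇒ ω_n = 1.056, ζ = 0.7102.
%OS = 100·exp(−πζ/√(1−ζ²)) = 100·exp(−π·0.7102/√0.4956) = 4.2%.

4.2%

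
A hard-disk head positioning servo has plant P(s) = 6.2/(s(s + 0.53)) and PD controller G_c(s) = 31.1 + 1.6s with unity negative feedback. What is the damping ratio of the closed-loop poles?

Forward path: (31.1 + 1.6s)·6.2/(s(s+0.53)). The closed-loop characteristic equation is s² + (0.53 + 6.2·1.6)s + 6.2·31.1 = 0.
That is s² + 10.45s + 192.8 = 0, so ω_n = 13.89 rad/s and ζ = 10.45/(2·13.89) = 0.3763.

ζ = 0.376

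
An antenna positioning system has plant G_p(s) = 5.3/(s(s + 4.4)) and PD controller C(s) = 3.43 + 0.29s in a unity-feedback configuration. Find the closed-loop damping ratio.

Forward path: (3.43 + 0.29s)·5.3/(s(s+4.4)). The closed-loop characteristic equation is s² + (4.4 + 5.3·0.29)s + 5.3·3.43 = 0.
That is s² + 5.937s + 18.18 = 0, so ω_n = 4.264 rad/s and ζ = 5.937/(2·4.264) = 0.6962.

ζ = 0.696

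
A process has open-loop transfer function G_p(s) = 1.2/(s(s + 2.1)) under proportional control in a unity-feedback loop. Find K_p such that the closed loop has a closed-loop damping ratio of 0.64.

Closed-loop characteristic equation: s² + 2.1s + K_p·1.2 = 0.
So ω_n = √(1.2K_p) and 2ζω_n = 2.1, giving ζ = 2.1/(2√(1.2K_p)).
Setting ζ = 0.64: √(1.2K_p) = 2.1/(2·0.64) = 1.641, so K_p = 2.692/1.2 = 2.24.

K_p = 2.24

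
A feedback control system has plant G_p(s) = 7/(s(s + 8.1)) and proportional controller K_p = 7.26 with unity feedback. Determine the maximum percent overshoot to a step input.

11.4%

The closed-loop denominator s² + 8.1s + 50.82 gives ω_n = √50.82 = 7.129 and ζ = 8.1/(2ω_n) = 0.5681.
%OS = 100·exp(−πζ/√(1−ζ²)) = 100·exp(−π·0.5681/√0.6772) = 11.4%.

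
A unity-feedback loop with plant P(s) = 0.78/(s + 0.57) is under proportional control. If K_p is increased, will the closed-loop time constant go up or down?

Closed-loop pole is at s = −(0.57+K_p·0.78); larger K_p moves it further left, so τ = 1/(0.57+K_p·0.78) decreases.

decrease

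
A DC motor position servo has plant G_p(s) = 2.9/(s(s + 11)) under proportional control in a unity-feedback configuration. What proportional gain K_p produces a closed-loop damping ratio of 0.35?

Closed-loop characteristic equation: s² + 11s + K_p·2.9 = 0.
So ω_n = √(2.9K_p) and 2ζω_n = 11, giving ζ = 11/(2√(2.9K_p)).
Setting ζ = 0.35: √(2.9K_p) = 11/(2·0.35) = 15.71, so K_p = 246.9/2.9 = 85.2.

K_p = 85.2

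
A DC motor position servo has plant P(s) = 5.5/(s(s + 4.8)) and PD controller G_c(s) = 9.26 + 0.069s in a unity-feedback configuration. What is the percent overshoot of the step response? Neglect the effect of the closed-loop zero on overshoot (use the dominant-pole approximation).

29.4%

Forward path: (9.26 + 0.069s)·5.5/(s(s+4.8)). The closed-loop characteristic equation is s² + (4.8 + 5.5·0.069)s + 5.5·9.26 = 0.
That is s² + 5.179s + 50.93 = 0, so ω_n = 7.137 rad/s and ζ = 5.179/(2·7.137) = 0.3629.
%OS = 100·exp(−πζ/√(1−ζ²)) = 29.4%.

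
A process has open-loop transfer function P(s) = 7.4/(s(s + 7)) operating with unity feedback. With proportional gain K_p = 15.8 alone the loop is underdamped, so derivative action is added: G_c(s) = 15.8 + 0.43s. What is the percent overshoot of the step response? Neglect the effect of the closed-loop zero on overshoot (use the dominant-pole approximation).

Forward path: (15.8 + 0.43s)·7.4/(s(s+7)). The closed-loop characteristic equation is s² + (7 + 7.4·0.43)s + 7.4·15.8 = 0.
That is s² + 10.18s + 116.9 = 0, so ω_n = 10.81 rad/s and ζ = 10.18/(2·10.81) = 0.4708.
%OS = 100·exp(−πζ/√(1−ζ²)) = 18.7%.

18.7%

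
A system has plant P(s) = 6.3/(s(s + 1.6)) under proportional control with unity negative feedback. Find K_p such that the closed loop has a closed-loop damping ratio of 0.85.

K_p = 0.141

Closed-loop characteristic equation: s² + 1.6s + K_p·6.3 = 0.
So ω_n = √(6.3K_p) and 2ζω_n = 1.6, giving ζ = 1.6/(2√(6.3K_p)).
Setting ζ = 0.85: √(6.3K_p) = 1.6/(2·0.85) = 0.9412, so K_p = 0.8858/6.3 = 0.141.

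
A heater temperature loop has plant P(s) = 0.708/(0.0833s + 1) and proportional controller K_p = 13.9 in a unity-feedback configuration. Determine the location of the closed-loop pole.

Closed loop: T(s) = K_p·P/(1+K_p·P) = 9.841/(0.0833s + 1 + 9.841), with pole at s = −(1 + 9.841)/0.0833 = −130.1.

s = -130.1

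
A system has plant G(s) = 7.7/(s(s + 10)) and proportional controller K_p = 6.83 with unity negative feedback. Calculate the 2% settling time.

T_s ≈ 0.8 s

From 1 + K_pG(s) = 0: s² + 10s + 52.59 = 0 ⇒ ω_n = 7.252, ζ = 0.6895.
2% settling time T_s ≈ 4/(ζω_n) = 4/5 = 0.8 s.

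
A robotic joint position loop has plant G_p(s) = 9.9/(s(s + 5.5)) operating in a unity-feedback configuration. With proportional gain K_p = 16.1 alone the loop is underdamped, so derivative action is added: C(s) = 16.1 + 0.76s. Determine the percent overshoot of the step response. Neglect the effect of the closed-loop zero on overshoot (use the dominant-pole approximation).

Forward path: (16.1 + 0.76s)·9.9/(s(s+5.5)). The closed-loop characteristic equation is s² + (5.5 + 9.9·0.76)s + 9.9·16.1 = 0.
That is s² + 13.02s + 159.4 = 0, so ω_n = 12.62 rad/s and ζ = 13.02/(2·12.62) = 0.5158.
%OS = 100·exp(−πζ/√(1−ζ²)) = 15.1%.

15.1%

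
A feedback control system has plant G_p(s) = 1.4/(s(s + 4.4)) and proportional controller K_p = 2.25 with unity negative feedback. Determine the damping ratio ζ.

1 + K_p·G_p(s) = 0 gives s² + 4.4s + 3.15 = 0.
So ω_n² = 3.15 ⇒ ω_n = 1.775 rad/s, and ζ = 4.4/(2ω_n) = 1.24.

ζ = 1.24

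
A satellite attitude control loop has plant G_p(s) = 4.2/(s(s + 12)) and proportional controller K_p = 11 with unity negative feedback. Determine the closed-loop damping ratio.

ζ = 0.883

The closed-loop denominator is s(s+12) + 11·4.2 = s² + 12s + 46.2.
So ω_n² = 46.2 ⇒ ω_n = 6.797 rad/s, and ζ = 12/(2ω_n) = 0.883.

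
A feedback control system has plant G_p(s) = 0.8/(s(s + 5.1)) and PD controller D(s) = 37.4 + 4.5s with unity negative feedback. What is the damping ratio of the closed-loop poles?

ζ = 0.795

Forward path: (37.4 + 4.5s)·0.8/(s(s+5.1)). The closed-loop characteristic equation is s² + (5.1 + 0.8·4.5)s + 0.8·37.4 = 0.
That is s² + 8.7s + 29.92 = 0, so ω_n = 5.47 rad/s and ζ = 8.7/(2·5.47) = 0.7953.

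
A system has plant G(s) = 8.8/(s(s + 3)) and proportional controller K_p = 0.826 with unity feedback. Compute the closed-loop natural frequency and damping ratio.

ω_n = 2.7 rad/s, ζ = 0.556

With unity feedback the closed-loop characteristic equation is s² + 3s + 0.826·8.8 = s² + 3s + 7.269 = 0.
So ω_n² = 7.269 ⇒ ω_n = 2.696 rad/s, and ζ = 3/(2ω_n) = 0.556.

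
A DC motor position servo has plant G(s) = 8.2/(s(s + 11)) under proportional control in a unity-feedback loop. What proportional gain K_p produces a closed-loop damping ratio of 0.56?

Closed-loop characteristic equation: s² + 11s + K_p·8.2 = 0.
So ω_n = √(8.2K_p) and 2ζω_n = 11, giving ζ = 11/(2√(8.2K_p)).
Setting ζ = 0.56: √(8.2K_p) = 11/(2·0.56) = 9.821, so K_p = 96.46/8.2 = 11.8.

K_p = 11.8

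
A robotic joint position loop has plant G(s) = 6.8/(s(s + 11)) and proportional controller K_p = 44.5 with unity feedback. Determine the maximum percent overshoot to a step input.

The closed-loop denominator s² + 11s + 302.6 gives ω_n = √302.6 = 17.4 and ζ = 11/(2ω_n) = 0.3162.
%OS = 100·exp(−πζ/√(1−ζ²)) = 100·exp(−π·0.3162/√0.9) = 35.1%.

35.1%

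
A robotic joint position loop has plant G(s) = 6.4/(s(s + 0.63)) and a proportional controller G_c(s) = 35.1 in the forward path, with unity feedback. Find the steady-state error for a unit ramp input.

0.0028

The loop has one pole at the origin (type 1). Velocity error constant K_v = lim_{s→0} s·G_c(s)G(s) = 35.1·6.4/0.63 = 356.6.
Steady-state error to a unit ramp: e_ss = 1/K_v = 0.0028.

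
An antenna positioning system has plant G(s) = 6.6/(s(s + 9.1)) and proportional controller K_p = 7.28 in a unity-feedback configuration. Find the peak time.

T_p = 0.601 s

Closed-loop characteristic equation: s² + 9.1s + 48.05 = 0, so ω_n = 6.932 rad/s and ζ = 9.1/(2·6.932) = 0.6564.
Damped frequency ω_d = ω_n√(1−ζ²) = 5.229 rad/s, so peak time T_p = π/ω_d = 0.601 s.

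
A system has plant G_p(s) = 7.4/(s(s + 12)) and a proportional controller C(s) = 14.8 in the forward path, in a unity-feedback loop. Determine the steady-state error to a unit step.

0

The open loop C(s)G_p(s) has a pole at the origin (type 1), so the static position error constant is infinite and e_ss = 1/(1+∞) = 0.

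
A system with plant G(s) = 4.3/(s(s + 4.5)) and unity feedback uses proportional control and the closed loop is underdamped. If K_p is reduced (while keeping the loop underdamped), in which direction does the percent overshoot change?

decrease

ζ = 4.5/(2√(4.3K_p)) rises as K_p falls; higher damping means less overshoot.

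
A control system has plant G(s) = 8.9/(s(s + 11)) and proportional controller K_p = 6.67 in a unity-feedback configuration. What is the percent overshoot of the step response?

4.07%

From 1 + K_pG(s) = 0: s² + 11s + 59.36 = 0 ⇒ ω_n = 7.705, ζ = 0.7138.
%OS = 100·exp(−πζ/√(1−ζ²)) = 100·exp(−π·0.7138/√0.4904) = 4.07%.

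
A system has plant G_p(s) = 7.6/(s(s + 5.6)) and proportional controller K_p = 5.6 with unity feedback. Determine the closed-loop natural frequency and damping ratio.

1 + K_p·G_p(s) = 0 gives s² + 5.6s + 42.56 = 0.
Matching s² + 2ζω_n s + ω_n²: ω_n = √42.56 = 6.524 rad/s and 2ζω_n = 5.6, so ζ = 5.6/(2·6.524) = 0.429.

ω_n = 6.52 rad/s, ζ = 0.429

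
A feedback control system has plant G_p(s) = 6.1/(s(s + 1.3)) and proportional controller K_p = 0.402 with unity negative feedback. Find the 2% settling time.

T_s ≈ 6.15 s

From 1 + K_pG_p(s) = 0: s² + 1.3s + 2.452 = 0 ⇒ ω_n = 1.566, ζ = 0.4151.
2% settling time T_s ≈ 4/(ζω_n) = 4/0.65 = 6.15 s.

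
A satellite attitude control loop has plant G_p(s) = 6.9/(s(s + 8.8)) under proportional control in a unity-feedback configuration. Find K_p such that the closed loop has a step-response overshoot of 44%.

K_p = 43.9

From %OS = 100·exp(−πζ/√(1−ζ²)) = 44%, ζ = −ln(0.44)/√(π²+ln²(0.44)) = 0.2528.
Characteristic equation s² + 8.8s + 6.9K_p = 0 gives ζ = 8.8/(2√(6.9K_p)).
Setting ζ = 0.2528: √(6.9K_p) = 8.8/(2·0.2528) = 17.4, so K_p = 302.9/6.9 = 43.9.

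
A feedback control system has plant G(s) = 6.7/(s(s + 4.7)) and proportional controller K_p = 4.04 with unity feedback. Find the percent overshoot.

The closed-loop denominator s² + 4.7s + 27.07 gives ω_n = √27.07 = 5.203 and ζ = 4.7/(2ω_n) = 0.4517.
%OS = 100·exp(−πζ/√(1−ζ²)) = 100·exp(−π·0.4517/√0.796) = 20.4%.

20.4%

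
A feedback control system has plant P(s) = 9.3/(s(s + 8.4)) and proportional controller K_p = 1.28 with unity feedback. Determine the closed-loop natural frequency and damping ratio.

ω_n = 3.45 rad/s, ζ = 1.22

1 + K_p·P(s) = 0 gives s² + 8.4s + 11.9 = 0.
So ω_n² = 11.9 ⇒ ω_n = 3.45 rad/s, and ζ = 8.4/(2ω_n) = 1.22.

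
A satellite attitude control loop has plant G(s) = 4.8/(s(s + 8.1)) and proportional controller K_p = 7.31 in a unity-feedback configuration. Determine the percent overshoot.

5.27%

The closed-loop denominator s² + 8.1s + 35.09 gives ω_n = √35.09 = 5.924 and ζ = 8.1/(2ω_n) = 0.6837.
%OS = 100·exp(−πζ/√(1−ζ²)) = 100·exp(−π·0.6837/√0.5325) = 5.27%.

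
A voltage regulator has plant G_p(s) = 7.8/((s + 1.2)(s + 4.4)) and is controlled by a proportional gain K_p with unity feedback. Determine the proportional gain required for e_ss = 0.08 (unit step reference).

The loop is type 0, so e_ss(step) = 1/(1 + K_pos) with K_pos = K_p·G_p(0).
G_p(0) = 1.477. Require 1/(1 + K_p·1.477) = 0.08, so 1 + 1.477·K_p = 12.5.
K_p = (12.5 − 1)/1.477 = 7.78.

K_p = 7.78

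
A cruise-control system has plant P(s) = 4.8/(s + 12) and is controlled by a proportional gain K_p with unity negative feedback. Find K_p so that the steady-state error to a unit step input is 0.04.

Steady-state error for a unit step on this type-0 loop is 1/(1 + K_p·P(0)).
P(0) = 0.4. Require 1/(1 + K_p·0.4) = 0.04, so 1 + 0.4·K_p = 25.
K_p = (25 − 1)/0.4 = 60.

K_p = 60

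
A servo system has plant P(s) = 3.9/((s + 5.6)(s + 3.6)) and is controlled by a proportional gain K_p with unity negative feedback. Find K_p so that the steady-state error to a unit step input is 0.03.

K_p = 167

For a type-0 loop with proportional control, e_ss = 1/(1 + K_p·P(0)).
P(0) = 0.1935. Require 1/(1 + K_p·0.1935) = 0.03, so 1 + 0.1935·K_p = 33.33.
K_p = (33.33 − 1)/0.1935 = 167.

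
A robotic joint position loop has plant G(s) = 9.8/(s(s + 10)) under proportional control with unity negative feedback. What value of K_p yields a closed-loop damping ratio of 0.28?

K_p = 32.5

Closed-loop characteristic equation: s² + 10s + K_p·9.8 = 0.
So ω_n = √(9.8K_p) and 2ζω_n = 10, giving ζ = 10/(2√(9.8K_p)).
Setting ζ = 0.28: √(9.8K_p) = 10/(2·0.28) = 17.86, so K_p = 318.9/9.8 = 32.5.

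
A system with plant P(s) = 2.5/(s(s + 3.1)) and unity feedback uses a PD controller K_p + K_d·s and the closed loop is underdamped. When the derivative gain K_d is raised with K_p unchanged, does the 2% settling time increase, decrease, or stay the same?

decrease

Characteristic equation s² + (3.1 + 2.5K_d)s + 2.5K_p = 0: raising K_d increases ζω_n = (3.1+2.5K_d)/2 while the loop stays underdamped, so T_s ≈ 4/(ζω_n) decreases.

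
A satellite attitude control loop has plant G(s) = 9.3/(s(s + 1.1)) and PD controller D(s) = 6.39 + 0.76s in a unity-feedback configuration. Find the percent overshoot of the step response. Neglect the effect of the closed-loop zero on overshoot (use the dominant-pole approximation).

Forward path: (6.39 + 0.76s)·9.3/(s(s+1.1)). The closed-loop characteristic equation is s² + (1.1 + 9.3·0.76)s + 9.3·6.39 = 0.
That is s² + 8.168s + 59.43 = 0, so ω_n = 7.709 rad/s and ζ = 8.168/(2·7.709) = 0.5298.
%OS = 100·exp(−πζ/√(1−ζ²)) = 14.1%.

14.1%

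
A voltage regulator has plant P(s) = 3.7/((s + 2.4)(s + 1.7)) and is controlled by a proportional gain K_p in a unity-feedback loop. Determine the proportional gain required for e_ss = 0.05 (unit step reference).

Steady-state error for a unit step on this type-0 loop is 1/(1 + K_p·P(0)).
P(0) = 0.9069. Require 1/(1 + K_p·0.9069) = 0.05, so 1 + 0.9069·K_p = 20.
K_p = (20 − 1)/0.9069 = 21.

K_p = 21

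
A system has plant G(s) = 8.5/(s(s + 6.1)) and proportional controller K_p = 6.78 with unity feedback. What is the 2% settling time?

T_s ≈ 1.31 s

The closed-loop denominator s² + 6.1s + 57.63 gives ω_n = √57.63 = 7.591 and ζ = 6.1/(2ω_n) = 0.4018.
2% settling time T_s ≈ 4/(ζω_n) = 4/3.05 = 1.31 s.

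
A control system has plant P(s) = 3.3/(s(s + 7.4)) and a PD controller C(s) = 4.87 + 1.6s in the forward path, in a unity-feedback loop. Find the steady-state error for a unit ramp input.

0.46

The loop has one pole at the origin (type 1). Velocity error constant K_v = lim_{s→0} s·C(s)P(s) = 4.87·3.3/7.4 = 2.172.
Steady-state error to a unit ramp: e_ss = 1/K_v = 0.46.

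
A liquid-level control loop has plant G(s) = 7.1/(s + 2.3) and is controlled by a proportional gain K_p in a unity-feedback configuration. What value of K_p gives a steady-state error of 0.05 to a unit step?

K_p = 6.15

Steady-state error for a unit step on this type-0 loop is 1/(1 + K_p·G(0)).
G(0) = 3.087. Require 1/(1 + K_p·3.087) = 0.05, so 1 + 3.087·K_p = 20.
K_p = (20 − 1)/3.087 = 6.15.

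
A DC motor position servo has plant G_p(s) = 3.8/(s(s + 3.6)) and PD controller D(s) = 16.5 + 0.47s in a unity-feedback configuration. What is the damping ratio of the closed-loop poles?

Forward path: (16.5 + 0.47s)·3.8/(s(s+3.6)). The closed-loop characteristic equation is s² + (3.6 + 3.8·0.47)s + 3.8·16.5 = 0.
That is s² + 5.386s + 62.7 = 0, so ω_n = 7.918 rad/s and ζ = 5.386/(2·7.918) = 0.3401.

ζ = 0.34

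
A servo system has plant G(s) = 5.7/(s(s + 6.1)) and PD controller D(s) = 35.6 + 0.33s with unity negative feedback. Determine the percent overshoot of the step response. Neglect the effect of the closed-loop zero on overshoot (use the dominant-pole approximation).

Forward path: (35.6 + 0.33s)·5.7/(s(s+6.1)). The closed-loop characteristic equation is s² + (6.1 + 5.7·0.33)s + 5.7·35.6 = 0.
That is s² + 7.981s + 202.9 = 0, so ω_n = 14.24 rad/s and ζ = 7.981/(2·14.24) = 0.2801.
%OS = 100·exp(−πζ/√(1−ζ²)) = 40%.

40%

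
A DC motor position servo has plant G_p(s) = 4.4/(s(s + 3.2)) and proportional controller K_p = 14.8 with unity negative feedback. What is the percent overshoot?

Closed-loop characteristic equation: s² + 3.2s + 65.12 = 0, so ω_n = 8.07 rad/s and ζ = 3.2/(2·8.07) = 0.1983.
%OS = 100·exp(−πζ/√(1−ζ²)) = 100·exp(−π·0.1983/√0.9607) = 53%.

53%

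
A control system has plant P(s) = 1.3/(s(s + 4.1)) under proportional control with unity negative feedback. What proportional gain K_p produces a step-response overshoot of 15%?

K_p = 12.1

From %OS = 100·exp(−πζ/√(1−ζ²)) = 15%, ζ = −ln(0.15)/√(π²+ln²(0.15)) = 0.5169.
Characteristic equation s² + 4.1s + 1.3K_p = 0 gives ζ = 4.1/(2√(1.3K_p)).
Setting ζ = 0.5169: √(1.3K_p) = 4.1/(2·0.5169) = 3.966, so K_p = 15.73/1.3 = 12.1.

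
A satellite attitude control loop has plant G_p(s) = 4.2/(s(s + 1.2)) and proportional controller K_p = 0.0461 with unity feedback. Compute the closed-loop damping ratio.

With unity feedback the closed-loop characteristic equation is s² + 1.2s + 0.0461·4.2 = s² + 1.2s + 0.1936 = 0.
So ω_n² = 0.1936 ⇒ ω_n = 0.44 rad/s, and ζ = 1.2/(2ω_n) = 1.36.

ζ = 1.36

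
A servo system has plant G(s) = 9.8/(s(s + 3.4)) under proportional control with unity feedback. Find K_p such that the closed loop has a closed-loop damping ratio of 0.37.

Closed-loop characteristic equation: s² + 3.4s + K_p·9.8 = 0.
So ω_n = √(9.8K_p) and 2ζω_n = 3.4, giving ζ = 3.4/(2√(9.8K_p)).
Setting ζ = 0.37: √(9.8K_p) = 3.4/(2·0.37) = 4.595, so K_p = 21.11/9.8 = 2.15.

K_p = 2.15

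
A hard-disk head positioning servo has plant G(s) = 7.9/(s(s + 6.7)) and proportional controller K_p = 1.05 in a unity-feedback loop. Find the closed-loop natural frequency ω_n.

With unity feedback the closed-loop characteristic equation is s² + 6.7s + 1.05·7.9 = s² + 6.7s + 8.295 = 0.
So ω_n² = 8.295 ⇒ ω_n = 2.88 rad/s, and ζ = 6.7/(2ω_n) = 1.16.

ω_n = 2.88 rad/s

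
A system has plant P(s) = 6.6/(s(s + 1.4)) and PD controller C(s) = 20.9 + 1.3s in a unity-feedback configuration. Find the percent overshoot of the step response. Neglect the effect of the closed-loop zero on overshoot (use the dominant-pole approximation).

Forward path: (20.9 + 1.3s)·6.6/(s(s+1.4)). The closed-loop characteristic equation is s² + (1.4 + 6.6·1.3)s + 6.6·20.9 = 0.
That is s² + 9.98s + 137.9 = 0, so ω_n = 11.74 rad/s and ζ = 9.98/(2·11.74) = 0.4249.
%OS = 100·exp(−πζ/√(1−ζ²)) = 22.9%.

22.9%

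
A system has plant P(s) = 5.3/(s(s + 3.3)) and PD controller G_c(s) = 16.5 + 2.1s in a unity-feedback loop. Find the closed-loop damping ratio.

ζ = 0.772

Forward path: (16.5 + 2.1s)·5.3/(s(s+3.3)). The closed-loop characteristic equation is s² + (3.3 + 5.3·2.1)s + 5.3·16.5 = 0.
That is s² + 14.43s + 87.45 = 0, so ω_n = 9.351 rad/s and ζ = 14.43/(2·9.351) = 0.7715.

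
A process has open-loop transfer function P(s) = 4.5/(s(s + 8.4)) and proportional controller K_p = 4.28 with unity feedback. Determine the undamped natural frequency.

ω_n = 4.39 rad/s

1 + K_p·P(s) = 0 gives s² + 8.4s + 19.26 = 0.
So ω_n² = 19.26 ⇒ ω_n = 4.389 rad/s, and ζ = 8.4/(2ω_n) = 0.957.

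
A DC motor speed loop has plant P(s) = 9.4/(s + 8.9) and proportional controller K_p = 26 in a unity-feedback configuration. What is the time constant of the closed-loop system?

Closed-loop transfer function: T(s) = K_p·P(s)/(1 + K_p·P(s)) = 244.4/(s + 8.9 + 244.4) = 244.4/(s + 253.3).
Time constant τ = 1/253.3 = 0.00395 s.

τ = 0.00395 s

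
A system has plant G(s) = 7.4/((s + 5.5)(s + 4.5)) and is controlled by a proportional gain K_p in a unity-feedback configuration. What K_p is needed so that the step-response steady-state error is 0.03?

For a type-0 loop with proportional control, e_ss = 1/(1 + K_p·G(0)).
G(0) = 0.299. Require 1/(1 + K_p·0.299) = 0.03, so 1 + 0.299·K_p = 33.33.
K_p = (33.33 − 1)/0.299 = 108.

K_p = 108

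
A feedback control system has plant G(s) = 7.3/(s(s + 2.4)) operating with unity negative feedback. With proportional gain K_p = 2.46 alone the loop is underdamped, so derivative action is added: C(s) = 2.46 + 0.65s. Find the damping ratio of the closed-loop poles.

Forward path: (2.46 + 0.65s)·7.3/(s(s+2.4)). The closed-loop characteristic equation is s² + (2.4 + 7.3·0.65)s + 7.3·2.46 = 0.
That is s² + 7.145s + 17.96 = 0, so ω_n = 4.238 rad/s and ζ = 7.145/(2·4.238) = 0.843.

ζ = 0.843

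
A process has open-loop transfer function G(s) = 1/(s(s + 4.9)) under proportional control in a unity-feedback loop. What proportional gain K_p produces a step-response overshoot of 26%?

From %OS = 100·exp(−πζ/√(1−ζ²)) = 26%, ζ = −ln(0.26)/√(π²+ln²(0.26)) = 0.3941.
Characteristic equation s² + 4.9s + 1K_p = 0 gives ζ = 4.9/(2√(1K_p)).
Setting ζ = 0.3941: √(1K_p) = 4.9/(2·0.3941) = 6.217, so K_p = 38.65/1 = 38.6.

K_p = 38.6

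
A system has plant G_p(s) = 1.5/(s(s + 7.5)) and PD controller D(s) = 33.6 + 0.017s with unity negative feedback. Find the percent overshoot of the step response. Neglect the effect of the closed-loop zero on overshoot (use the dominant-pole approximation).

14%

Forward path: (33.6 + 0.017s)·1.5/(s(s+7.5)). The closed-loop characteristic equation is s² + (7.5 + 1.5·0.017)s + 1.5·33.6 = 0.
That is s² + 7.526s + 50.4 = 0, so ω_n = 7.099 rad/s and ζ = 7.526/(2·7.099) = 0.53.
%OS = 100·exp(−πζ/√(1−ζ²)) = 14%.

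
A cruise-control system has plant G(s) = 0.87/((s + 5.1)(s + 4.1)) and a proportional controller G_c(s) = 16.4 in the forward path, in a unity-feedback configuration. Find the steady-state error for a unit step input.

0.594

The loop is type 0. Static position error constant K_pos = G_c(0)·G(0) = 16.4·0.04161 = 0.6824.
Steady-state error to a unit step: e_ss = 1/(1+K_pos) = 1/1.682 = 0.594.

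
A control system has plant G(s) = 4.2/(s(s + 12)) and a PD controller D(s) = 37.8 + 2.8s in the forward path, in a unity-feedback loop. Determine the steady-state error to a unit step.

The open loop D(s)G(s) has a pole at the origin (type 1), so the static position error constant is infinite and e_ss = 1/(1+∞) = 0.

0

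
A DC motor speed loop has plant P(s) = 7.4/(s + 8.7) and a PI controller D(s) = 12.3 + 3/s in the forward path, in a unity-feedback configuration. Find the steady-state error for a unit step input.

0

The open loop D(s)P(s) has a pole at the origin (type 1), so the static position error constant is infinite and e_ss = 1/(1+∞) = 0.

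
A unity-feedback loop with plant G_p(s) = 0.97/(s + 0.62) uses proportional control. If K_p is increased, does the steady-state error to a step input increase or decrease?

decrease

The position error constant K_pos = K_p·G_p(0) grows with K_p, and e_ss = 1/(1+K_pos) falls.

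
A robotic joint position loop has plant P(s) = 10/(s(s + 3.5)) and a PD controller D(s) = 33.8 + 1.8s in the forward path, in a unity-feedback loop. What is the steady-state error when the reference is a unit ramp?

0.0104

The loop has one pole at the origin (type 1). Velocity error constant K_v = lim_{s→0} s·D(s)P(s) = 33.8·10/3.5 = 96.57.
Steady-state error to a unit ramp: e_ss = 1/K_v = 0.0104.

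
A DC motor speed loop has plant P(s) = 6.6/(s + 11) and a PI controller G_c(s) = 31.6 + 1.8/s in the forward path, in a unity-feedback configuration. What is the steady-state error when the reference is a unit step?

The open loop G_c(s)P(s) has a pole at the origin (type 1), so the static position error constant is infinite and e_ss = 1/(1+∞) = 0.

0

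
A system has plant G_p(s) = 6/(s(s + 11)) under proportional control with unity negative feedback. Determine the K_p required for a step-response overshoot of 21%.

K_p = 25.5

From %OS = 100·exp(−πζ/√(1−ζ²)) = 21%, ζ = −ln(0.21)/√(π²+ln²(0.21)) = 0.4449.
Characteristic equation s² + 11s + 6K_p = 0 gives ζ = 11/(2√(6K_p)).
Setting ζ = 0.4449: √(6K_p) = 11/(2·0.4449) = 12.36, so K_p = 152.8/6 = 25.5.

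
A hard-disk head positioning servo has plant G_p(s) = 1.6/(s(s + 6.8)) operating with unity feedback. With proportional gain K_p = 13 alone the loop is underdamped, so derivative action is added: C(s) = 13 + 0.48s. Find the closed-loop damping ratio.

Forward path: (13 + 0.48s)·1.6/(s(s+6.8)). The closed-loop characteristic equation is s² + (6.8 + 1.6·0.48)s + 1.6·13 = 0.
That is s² + 7.568s + 20.8 = 0, so ω_n = 4.561 rad/s and ζ = 7.568/(2·4.561) = 0.8297.

ζ = 0.83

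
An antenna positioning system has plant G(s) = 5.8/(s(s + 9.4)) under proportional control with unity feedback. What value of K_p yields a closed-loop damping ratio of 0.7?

K_p = 7.77

Closed-loop characteristic equation: s² + 9.4s + K_p·5.8 = 0.
So ω_n = √(5.8K_p) and 2ζω_n = 9.4, giving ζ = 9.4/(2√(5.8K_p)).
Setting ζ = 0.7: √(5.8K_p) = 9.4/(2·0.7) = 6.714, so K_p = 45.08/5.8 = 7.77.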